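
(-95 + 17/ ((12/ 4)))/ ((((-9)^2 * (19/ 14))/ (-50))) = 187600/ 4617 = 40.63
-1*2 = -2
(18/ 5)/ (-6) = -3/ 5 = -0.60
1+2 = 3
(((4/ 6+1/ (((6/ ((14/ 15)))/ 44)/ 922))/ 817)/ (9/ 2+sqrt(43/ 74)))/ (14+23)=568012/ 11891435 - 568012 * sqrt(3182)/ 3959847855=0.04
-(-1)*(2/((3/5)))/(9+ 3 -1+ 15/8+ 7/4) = 80/351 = 0.23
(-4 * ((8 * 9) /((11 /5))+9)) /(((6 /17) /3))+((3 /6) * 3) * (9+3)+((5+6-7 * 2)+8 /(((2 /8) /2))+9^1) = -14638 /11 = -1330.73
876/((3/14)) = 4088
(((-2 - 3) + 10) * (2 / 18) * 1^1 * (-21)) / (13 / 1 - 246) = 35 / 699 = 0.05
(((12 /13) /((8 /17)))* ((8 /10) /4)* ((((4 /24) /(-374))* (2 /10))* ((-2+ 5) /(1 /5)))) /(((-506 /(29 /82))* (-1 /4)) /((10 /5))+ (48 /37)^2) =-119103 /40996009340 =-0.00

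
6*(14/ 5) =84/ 5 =16.80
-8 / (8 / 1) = -1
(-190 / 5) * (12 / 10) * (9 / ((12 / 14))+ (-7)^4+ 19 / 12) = -110036.60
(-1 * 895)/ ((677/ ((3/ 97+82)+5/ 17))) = -121499830/ 1116373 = -108.83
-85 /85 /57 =-1 /57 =-0.02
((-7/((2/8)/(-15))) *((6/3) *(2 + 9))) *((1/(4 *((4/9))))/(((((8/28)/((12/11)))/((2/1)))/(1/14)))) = 2835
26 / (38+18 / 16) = 208 / 313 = 0.66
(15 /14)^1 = 15 /14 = 1.07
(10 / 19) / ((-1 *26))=-5 / 247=-0.02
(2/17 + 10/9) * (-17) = -188/9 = -20.89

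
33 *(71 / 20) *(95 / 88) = 4047 / 32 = 126.47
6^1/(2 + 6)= 3/4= 0.75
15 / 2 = 7.50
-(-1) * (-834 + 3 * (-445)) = -2169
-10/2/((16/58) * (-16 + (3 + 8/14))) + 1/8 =19/12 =1.58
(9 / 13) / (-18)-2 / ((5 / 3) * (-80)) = -61 / 2600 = -0.02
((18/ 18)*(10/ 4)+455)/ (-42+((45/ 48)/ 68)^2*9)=-180520960/ 16571741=-10.89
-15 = -15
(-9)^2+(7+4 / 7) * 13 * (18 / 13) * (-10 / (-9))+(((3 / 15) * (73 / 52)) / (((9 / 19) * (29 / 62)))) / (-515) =28429815671 / 122317650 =232.43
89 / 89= 1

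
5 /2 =2.50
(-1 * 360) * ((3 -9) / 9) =240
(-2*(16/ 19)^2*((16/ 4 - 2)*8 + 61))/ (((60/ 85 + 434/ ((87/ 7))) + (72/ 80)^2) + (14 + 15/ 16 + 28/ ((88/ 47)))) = -256555622400/ 155819379791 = -1.65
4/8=0.50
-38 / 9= -4.22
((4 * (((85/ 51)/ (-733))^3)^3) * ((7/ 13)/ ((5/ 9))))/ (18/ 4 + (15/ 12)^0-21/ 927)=-450625000/ 391918100059000631254436189630037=-0.00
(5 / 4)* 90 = 225 / 2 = 112.50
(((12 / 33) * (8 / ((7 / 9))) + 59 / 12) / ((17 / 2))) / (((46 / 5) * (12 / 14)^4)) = 13718285 / 66889152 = 0.21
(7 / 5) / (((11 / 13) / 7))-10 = 87 / 55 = 1.58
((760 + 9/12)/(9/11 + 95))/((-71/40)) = -9845/2201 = -4.47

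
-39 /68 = -0.57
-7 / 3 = -2.33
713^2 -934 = 507435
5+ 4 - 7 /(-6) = 61 /6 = 10.17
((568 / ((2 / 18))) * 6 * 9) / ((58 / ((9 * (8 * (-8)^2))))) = 636014592 / 29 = 21931537.66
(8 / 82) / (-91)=-4 / 3731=-0.00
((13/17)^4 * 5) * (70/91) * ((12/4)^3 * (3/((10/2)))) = 1779570/83521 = 21.31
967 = 967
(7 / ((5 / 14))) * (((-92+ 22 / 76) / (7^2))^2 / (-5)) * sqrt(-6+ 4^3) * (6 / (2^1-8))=485809 * sqrt(58) / 35378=104.58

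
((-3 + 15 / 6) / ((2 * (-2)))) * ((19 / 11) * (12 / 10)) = 57 / 220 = 0.26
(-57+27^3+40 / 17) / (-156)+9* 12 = -23633 / 1326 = -17.82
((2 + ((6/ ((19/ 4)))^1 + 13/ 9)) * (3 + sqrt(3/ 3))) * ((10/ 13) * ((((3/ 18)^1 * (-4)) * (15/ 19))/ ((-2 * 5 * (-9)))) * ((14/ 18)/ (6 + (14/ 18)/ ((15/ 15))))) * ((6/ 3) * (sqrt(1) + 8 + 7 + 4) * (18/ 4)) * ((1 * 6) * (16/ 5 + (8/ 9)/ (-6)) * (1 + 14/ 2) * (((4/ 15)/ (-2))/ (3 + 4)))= 339619840/ 69564339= 4.88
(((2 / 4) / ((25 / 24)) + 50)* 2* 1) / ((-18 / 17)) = -21454 / 225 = -95.35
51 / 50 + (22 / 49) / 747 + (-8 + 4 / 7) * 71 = -963405547 / 1830150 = -526.41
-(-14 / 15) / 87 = 14 / 1305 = 0.01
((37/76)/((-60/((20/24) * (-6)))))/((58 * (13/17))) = 629/687648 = 0.00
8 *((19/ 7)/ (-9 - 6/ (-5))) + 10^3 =272240/ 273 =997.22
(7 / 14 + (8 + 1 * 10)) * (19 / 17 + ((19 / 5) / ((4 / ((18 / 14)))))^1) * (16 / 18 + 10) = 1441853 / 3060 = 471.19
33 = 33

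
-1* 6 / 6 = -1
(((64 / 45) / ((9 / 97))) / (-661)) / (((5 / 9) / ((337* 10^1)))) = -4184192 / 29745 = -140.67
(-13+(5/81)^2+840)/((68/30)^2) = 33912325/210681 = 160.97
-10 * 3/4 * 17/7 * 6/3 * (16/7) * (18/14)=-36720/343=-107.06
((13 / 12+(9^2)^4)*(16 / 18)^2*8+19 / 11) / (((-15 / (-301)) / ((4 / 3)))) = 875690174808148 / 120285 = 7280127819.83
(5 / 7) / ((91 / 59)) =295 / 637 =0.46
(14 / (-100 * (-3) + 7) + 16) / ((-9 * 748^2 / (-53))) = 43513 / 257651592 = 0.00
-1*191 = -191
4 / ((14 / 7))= 2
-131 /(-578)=131 /578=0.23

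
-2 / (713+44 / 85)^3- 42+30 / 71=-658547774807659198 / 15839055557300879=-41.58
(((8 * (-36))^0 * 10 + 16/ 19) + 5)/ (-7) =-43/ 19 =-2.26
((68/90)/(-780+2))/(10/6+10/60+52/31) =-1054/3810255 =-0.00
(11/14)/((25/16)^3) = 22528/109375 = 0.21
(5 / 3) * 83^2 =34445 / 3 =11481.67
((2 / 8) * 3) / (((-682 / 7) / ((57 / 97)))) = -1197 / 264616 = -0.00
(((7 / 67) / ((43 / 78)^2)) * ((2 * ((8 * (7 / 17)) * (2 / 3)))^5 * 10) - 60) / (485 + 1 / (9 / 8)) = 26401130949223460 / 2307581522725989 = 11.44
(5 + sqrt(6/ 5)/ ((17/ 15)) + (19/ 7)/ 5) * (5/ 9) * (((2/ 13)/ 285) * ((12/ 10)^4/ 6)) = 48 * sqrt(30)/ 2624375 + 3104/ 5403125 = 0.00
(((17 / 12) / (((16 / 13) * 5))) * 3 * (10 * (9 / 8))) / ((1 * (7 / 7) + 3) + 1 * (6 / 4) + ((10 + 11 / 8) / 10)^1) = 1105 / 944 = 1.17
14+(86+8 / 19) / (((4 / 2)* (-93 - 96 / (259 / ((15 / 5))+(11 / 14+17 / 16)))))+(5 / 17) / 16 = 195347830343 / 14407107504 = 13.56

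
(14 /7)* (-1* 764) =-1528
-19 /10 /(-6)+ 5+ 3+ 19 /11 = 6629 /660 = 10.04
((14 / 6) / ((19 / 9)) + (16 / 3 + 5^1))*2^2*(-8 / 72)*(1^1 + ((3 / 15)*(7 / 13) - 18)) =318176 / 3705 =85.88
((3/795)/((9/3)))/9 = 1/7155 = 0.00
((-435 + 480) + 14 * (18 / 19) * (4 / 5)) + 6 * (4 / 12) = 5473 / 95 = 57.61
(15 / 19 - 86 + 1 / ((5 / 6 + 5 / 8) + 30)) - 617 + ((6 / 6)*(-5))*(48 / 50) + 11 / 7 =-14166695 / 20083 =-705.41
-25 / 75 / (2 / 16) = -8 / 3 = -2.67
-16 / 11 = -1.45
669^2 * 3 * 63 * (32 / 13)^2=512539441.99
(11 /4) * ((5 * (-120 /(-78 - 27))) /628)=55 /2198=0.03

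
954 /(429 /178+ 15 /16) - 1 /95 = 43017451 /150955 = 284.97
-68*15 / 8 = -255 / 2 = -127.50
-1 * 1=-1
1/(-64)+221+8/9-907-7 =-398665/576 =-692.13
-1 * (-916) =916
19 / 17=1.12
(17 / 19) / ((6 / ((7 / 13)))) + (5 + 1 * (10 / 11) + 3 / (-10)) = 231871 / 40755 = 5.69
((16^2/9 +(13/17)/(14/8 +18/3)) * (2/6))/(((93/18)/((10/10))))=270760/147033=1.84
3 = 3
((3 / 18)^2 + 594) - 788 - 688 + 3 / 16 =-126977 / 144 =-881.78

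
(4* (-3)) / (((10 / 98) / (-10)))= 1176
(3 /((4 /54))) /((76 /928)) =9396 /19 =494.53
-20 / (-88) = 5 / 22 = 0.23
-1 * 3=-3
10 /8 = 5 /4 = 1.25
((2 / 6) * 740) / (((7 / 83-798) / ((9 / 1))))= -184260 / 66227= -2.78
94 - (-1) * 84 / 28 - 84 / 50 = 2383 / 25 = 95.32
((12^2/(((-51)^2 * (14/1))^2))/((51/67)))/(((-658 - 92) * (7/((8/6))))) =-536/14792957636625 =-0.00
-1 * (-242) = 242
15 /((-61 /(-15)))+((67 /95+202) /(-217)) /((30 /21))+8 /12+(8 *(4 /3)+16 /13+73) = 6207364997 /70061550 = 88.60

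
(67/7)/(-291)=-67/2037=-0.03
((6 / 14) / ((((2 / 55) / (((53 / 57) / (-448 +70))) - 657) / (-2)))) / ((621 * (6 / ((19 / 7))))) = 55385 / 59587497963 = 0.00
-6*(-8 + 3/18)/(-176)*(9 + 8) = -799/176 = -4.54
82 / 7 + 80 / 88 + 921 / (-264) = 5627 / 616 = 9.13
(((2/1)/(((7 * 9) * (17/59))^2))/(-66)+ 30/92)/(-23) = -567625169/40047789474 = -0.01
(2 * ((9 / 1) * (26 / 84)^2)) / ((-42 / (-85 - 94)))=7.35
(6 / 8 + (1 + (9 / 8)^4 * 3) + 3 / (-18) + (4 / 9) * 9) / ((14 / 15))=638285 / 57344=11.13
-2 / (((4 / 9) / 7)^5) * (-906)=1756147476.48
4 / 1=4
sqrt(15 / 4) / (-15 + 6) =-sqrt(15) / 18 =-0.22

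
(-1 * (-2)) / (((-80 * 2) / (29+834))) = -863 / 80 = -10.79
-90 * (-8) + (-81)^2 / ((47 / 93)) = 644013 / 47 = 13702.40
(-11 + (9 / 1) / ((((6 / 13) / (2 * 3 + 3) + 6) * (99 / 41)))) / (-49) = 3851 / 18172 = 0.21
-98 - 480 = -578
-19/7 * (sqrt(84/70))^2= -114/35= -3.26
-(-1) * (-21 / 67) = -21 / 67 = -0.31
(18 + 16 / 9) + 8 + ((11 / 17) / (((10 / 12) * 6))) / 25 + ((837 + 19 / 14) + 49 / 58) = 3365960597 / 3882375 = 866.98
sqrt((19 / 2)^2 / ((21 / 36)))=19* sqrt(21) / 7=12.44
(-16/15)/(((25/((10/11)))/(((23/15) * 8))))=-5888/12375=-0.48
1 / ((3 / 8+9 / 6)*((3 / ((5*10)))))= 80 / 9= 8.89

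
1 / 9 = 0.11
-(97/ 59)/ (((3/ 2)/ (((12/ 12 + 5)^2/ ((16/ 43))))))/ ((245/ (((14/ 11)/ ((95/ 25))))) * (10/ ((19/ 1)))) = -12513/ 45430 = -0.28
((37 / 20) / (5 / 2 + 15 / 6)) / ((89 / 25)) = 37 / 356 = 0.10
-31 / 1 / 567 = -31 / 567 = -0.05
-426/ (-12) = 71/ 2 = 35.50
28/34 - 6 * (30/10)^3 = -2740/17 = -161.18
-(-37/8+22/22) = 29/8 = 3.62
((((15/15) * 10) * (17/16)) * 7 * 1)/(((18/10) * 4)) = 2975/288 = 10.33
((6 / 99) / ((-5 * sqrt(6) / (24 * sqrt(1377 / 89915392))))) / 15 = -sqrt(714) / 862400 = -0.00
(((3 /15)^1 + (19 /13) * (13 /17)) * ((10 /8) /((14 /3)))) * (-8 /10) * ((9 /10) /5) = -108 /2125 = -0.05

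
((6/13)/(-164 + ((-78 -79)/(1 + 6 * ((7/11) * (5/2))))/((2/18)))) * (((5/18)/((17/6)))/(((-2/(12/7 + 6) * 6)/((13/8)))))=1305/8226946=0.00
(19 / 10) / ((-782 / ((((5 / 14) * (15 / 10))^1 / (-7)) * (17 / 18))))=0.00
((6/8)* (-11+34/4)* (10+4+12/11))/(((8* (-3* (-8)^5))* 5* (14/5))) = -415/161480704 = -0.00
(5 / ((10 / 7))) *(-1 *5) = -35 / 2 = -17.50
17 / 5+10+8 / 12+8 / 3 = 251 / 15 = 16.73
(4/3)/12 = 1/9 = 0.11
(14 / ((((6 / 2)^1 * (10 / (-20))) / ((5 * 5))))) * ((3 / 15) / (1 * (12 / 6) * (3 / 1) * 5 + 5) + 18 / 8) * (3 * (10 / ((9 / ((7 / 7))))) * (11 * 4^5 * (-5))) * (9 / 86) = 444646400 / 43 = 10340613.95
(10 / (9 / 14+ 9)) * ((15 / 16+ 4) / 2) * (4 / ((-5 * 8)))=-553 / 2160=-0.26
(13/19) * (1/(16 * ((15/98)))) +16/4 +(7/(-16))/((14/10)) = 18089/4560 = 3.97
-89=-89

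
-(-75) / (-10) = -7.50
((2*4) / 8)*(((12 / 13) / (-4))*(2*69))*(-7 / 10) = 1449 / 65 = 22.29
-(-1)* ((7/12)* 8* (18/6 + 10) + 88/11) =206/3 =68.67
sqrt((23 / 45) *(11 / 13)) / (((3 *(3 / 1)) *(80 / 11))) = 11 *sqrt(16445) / 140400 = 0.01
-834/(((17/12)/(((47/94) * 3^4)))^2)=-196987464/289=-681617.52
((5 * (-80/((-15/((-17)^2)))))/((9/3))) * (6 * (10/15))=92480/9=10275.56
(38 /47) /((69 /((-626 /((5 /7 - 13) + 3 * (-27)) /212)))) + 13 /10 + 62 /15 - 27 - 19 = -45530388103 /1122369870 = -40.57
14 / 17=0.82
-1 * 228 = -228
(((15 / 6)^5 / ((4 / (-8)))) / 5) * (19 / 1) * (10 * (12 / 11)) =-178125 / 22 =-8096.59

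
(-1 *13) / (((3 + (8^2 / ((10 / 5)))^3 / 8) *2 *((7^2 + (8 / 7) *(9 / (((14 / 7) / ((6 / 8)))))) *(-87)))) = 91 / 263893620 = 0.00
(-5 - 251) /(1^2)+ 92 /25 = -6308 /25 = -252.32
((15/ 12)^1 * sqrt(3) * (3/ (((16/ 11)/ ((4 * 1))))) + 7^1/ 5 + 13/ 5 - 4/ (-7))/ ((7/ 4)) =128/ 49 + 165 * sqrt(3)/ 28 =12.82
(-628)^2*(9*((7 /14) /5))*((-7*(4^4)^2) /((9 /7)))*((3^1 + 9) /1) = -7598826848256 /5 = -1519765369651.20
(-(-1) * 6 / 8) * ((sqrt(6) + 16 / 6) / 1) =3 * sqrt(6) / 4 + 2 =3.84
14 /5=2.80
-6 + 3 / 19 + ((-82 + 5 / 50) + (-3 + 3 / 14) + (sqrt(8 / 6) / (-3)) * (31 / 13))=-60201 / 665 - 62 * sqrt(3) / 117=-91.45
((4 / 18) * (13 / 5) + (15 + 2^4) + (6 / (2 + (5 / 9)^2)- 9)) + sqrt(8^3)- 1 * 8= 39.80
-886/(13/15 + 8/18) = -39870/59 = -675.76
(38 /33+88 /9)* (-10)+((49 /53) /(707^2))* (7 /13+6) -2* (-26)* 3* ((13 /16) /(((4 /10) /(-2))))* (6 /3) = -1376.79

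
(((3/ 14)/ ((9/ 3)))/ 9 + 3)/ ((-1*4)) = -0.75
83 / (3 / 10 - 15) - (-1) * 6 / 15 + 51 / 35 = -557 / 147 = -3.79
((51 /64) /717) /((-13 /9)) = -153 /198848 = -0.00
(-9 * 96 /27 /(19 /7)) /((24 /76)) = -37.33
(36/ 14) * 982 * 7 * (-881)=-15572556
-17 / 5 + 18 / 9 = -1.40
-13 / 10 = -1.30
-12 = -12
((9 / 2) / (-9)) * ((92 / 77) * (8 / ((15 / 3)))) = -368 / 385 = -0.96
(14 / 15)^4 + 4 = 240916 / 50625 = 4.76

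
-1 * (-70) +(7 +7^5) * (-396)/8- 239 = -832462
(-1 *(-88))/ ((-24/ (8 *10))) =-880/ 3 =-293.33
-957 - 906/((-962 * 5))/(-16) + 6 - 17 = -37249093/38480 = -968.01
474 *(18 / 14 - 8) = -22278 / 7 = -3182.57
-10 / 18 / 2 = -5 / 18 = -0.28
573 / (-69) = -191 / 23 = -8.30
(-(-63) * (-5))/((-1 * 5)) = 63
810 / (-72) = -45 / 4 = -11.25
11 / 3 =3.67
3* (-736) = -2208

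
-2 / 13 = -0.15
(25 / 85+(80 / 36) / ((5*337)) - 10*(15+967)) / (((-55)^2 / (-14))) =7088393018 / 155972025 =45.45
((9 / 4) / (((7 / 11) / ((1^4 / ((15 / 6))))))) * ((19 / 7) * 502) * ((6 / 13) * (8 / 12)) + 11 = 1923559 / 3185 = 603.94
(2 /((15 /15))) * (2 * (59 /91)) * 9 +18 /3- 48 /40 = 12804 /455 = 28.14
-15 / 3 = -5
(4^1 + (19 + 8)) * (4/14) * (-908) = -56296/7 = -8042.29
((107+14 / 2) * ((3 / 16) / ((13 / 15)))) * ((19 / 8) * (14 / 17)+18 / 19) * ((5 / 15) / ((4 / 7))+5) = 11309265 / 28288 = 399.79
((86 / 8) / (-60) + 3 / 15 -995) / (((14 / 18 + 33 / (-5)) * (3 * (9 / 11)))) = 2626745 / 37728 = 69.62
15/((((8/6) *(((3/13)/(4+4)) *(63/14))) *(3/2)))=520/9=57.78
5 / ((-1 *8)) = -5 / 8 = -0.62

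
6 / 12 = 1 / 2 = 0.50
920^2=846400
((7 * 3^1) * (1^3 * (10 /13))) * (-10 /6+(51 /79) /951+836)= 4387787600 /325559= 13477.70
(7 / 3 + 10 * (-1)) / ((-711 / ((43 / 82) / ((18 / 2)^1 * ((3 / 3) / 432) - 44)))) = -0.00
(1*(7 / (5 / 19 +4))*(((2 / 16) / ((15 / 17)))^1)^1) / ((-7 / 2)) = -323 / 4860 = -0.07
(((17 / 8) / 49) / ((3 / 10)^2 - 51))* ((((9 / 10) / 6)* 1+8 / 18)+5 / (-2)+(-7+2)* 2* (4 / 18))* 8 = 0.03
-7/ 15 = -0.47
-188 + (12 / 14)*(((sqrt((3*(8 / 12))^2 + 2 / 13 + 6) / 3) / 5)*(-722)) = -188 - 2888*sqrt(429) / 455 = -319.47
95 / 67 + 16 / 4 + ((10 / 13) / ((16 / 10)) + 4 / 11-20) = -526483 / 38324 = -13.74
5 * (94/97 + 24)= 12110/97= 124.85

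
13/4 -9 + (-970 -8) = -3935/4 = -983.75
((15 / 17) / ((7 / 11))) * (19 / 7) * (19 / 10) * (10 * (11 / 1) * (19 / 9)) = 4149695 / 2499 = 1660.54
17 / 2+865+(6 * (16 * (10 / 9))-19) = 5767 / 6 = 961.17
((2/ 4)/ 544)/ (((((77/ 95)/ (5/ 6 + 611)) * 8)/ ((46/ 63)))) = 8021135/ 126669312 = 0.06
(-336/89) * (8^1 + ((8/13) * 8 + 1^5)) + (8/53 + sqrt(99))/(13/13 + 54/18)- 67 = -7329441/61321 + 3 * sqrt(11)/4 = -117.04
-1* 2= -2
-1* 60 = -60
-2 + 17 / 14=-11 / 14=-0.79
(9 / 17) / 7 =9 / 119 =0.08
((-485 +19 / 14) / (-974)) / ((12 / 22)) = 24827 / 27272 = 0.91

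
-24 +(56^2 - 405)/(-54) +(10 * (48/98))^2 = -50.58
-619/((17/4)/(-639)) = 1582164/17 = 93068.47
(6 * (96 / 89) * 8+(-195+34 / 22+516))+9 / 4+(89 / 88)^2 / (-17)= 4411450823 / 11716672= 376.51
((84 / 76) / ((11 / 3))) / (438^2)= 7 / 4455044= 0.00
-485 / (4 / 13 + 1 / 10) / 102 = -31525 / 2703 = -11.66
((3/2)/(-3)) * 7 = -7/2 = -3.50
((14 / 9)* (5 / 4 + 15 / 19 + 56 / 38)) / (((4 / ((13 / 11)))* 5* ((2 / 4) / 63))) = 170079 / 4180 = 40.69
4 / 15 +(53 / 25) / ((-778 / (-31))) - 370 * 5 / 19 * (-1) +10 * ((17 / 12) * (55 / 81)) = 4819551598 / 44900325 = 107.34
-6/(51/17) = -2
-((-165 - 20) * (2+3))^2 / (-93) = 855625 / 93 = 9200.27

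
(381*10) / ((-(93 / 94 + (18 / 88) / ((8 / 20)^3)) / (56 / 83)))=-1176609280 / 1915723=-614.19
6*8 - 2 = 46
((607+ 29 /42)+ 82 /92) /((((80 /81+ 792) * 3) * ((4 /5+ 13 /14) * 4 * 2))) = 0.02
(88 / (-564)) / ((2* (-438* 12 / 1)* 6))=11 / 4446576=0.00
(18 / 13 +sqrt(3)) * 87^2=136242 / 13 +7569 * sqrt(3)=23590.05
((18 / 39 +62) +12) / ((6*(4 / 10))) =1210 / 39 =31.03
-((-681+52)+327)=302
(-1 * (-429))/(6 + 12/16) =572/9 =63.56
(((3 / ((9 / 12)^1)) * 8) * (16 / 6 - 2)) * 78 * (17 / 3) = 28288 / 3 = 9429.33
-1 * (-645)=645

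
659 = 659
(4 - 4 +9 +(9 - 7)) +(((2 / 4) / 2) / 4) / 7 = 1233 / 112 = 11.01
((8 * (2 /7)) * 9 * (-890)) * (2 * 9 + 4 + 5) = -3460320 /7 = -494331.43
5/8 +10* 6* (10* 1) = 4805/8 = 600.62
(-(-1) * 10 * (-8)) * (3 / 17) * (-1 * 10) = 2400 / 17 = 141.18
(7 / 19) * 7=49 / 19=2.58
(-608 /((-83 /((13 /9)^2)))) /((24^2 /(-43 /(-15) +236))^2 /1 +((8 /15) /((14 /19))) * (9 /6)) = 23084578484240 /10422585491193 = 2.21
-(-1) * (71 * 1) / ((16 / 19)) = 1349 / 16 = 84.31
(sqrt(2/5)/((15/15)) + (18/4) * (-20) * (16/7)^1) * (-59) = 84960/7 - 59 * sqrt(10)/5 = 12099.83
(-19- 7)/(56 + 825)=-26/881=-0.03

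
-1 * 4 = -4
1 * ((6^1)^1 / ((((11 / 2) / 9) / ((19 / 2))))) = 1026 / 11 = 93.27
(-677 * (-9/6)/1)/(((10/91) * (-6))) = -61607/40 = -1540.18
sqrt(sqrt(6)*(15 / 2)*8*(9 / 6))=3*2^(3 / 4)*3^(1 / 4)*sqrt(5)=14.85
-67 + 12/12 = -66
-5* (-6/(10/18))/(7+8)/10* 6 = 54/25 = 2.16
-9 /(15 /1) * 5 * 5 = -15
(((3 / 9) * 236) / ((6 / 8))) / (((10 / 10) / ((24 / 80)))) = 472 / 15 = 31.47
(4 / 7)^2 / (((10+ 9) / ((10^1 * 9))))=1440 / 931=1.55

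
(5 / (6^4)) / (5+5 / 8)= 1 / 1458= 0.00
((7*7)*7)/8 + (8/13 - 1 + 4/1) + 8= 5667/104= 54.49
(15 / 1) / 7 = 15 / 7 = 2.14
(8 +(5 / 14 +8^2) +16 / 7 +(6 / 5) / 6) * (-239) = -1252121 / 70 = -17887.44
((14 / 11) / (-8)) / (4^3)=-7 / 2816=-0.00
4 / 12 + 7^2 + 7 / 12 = 599 / 12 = 49.92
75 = 75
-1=-1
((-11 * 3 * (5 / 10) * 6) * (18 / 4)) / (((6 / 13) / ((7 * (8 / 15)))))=-18018 / 5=-3603.60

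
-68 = -68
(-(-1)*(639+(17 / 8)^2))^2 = 1696204225 / 4096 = 414112.36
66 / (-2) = -33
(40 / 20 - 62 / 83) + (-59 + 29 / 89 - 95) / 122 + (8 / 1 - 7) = 895255 / 901214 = 0.99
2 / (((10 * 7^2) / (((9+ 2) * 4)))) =0.18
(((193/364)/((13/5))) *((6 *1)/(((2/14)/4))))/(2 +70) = 0.48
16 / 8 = 2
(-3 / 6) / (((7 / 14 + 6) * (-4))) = 1 / 52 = 0.02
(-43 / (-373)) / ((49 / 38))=1634 / 18277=0.09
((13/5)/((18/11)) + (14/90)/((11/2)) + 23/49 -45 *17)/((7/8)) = -148035724/169785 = -871.90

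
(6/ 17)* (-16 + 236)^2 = 290400/ 17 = 17082.35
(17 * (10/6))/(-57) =-85/171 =-0.50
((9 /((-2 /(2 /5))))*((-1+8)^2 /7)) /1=-63 /5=-12.60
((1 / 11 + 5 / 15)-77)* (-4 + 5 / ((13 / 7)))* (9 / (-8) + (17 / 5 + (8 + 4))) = 24529589 / 17160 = 1429.46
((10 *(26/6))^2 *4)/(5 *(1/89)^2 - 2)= -535459600/142533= -3756.74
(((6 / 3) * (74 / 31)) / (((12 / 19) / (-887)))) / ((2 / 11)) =-6859171 / 186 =-36877.26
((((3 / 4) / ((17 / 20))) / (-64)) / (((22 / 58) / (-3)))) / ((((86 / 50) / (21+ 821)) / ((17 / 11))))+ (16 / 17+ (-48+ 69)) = 295600133 / 2830432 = 104.44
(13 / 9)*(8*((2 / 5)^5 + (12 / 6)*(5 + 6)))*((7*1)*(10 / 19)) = 937.04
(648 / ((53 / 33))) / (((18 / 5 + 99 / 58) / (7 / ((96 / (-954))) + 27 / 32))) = -10522215 / 2014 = -5224.54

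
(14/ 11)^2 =196/ 121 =1.62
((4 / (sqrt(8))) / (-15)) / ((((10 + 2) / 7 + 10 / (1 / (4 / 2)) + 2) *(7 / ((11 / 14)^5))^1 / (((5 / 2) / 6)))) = -161051 *sqrt(2) / 3214036224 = -0.00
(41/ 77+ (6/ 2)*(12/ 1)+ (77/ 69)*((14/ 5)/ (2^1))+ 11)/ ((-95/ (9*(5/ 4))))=-3912609/ 672980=-5.81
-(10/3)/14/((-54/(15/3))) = 25/1134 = 0.02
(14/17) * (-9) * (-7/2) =441/17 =25.94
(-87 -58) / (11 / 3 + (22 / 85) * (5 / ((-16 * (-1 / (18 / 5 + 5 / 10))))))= -591600 / 16313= -36.27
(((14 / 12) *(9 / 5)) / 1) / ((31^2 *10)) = 21 / 96100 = 0.00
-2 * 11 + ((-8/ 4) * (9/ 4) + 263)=473/ 2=236.50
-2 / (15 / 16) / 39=-32 / 585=-0.05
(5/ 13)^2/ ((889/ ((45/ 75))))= 15/ 150241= 0.00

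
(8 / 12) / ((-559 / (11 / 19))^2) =242 / 338416923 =0.00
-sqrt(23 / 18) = -sqrt(46) / 6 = -1.13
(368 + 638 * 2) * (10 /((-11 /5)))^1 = -82200 /11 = -7472.73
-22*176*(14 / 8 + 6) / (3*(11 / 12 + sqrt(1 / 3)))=-1320352 / 73 + 480128*sqrt(3) / 73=-6695.15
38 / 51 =0.75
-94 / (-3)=94 / 3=31.33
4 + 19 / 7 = 47 / 7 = 6.71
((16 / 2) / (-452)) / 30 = -1 / 1695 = -0.00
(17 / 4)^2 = 289 / 16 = 18.06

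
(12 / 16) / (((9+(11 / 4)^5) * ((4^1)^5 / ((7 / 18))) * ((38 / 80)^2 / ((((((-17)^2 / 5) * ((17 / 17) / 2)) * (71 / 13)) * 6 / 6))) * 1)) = 2872660 / 2397189093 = 0.00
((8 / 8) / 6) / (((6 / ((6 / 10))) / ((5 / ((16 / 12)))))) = 1 / 16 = 0.06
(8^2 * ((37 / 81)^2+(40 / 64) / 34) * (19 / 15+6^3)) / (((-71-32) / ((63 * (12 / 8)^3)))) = -9243211649 / 1418310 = -6517.06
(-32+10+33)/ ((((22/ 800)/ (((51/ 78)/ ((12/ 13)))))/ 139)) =118150/ 3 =39383.33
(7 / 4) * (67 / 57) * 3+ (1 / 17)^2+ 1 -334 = -326.83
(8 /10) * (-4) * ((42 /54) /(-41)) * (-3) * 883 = -98896 /615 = -160.81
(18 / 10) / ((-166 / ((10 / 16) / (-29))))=0.00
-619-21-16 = -656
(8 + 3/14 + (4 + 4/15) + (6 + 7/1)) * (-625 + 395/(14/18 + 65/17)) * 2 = -27476.36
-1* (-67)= 67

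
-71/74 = -0.96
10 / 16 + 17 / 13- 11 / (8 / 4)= -371 / 104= -3.57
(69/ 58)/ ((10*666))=23/ 128760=0.00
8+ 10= 18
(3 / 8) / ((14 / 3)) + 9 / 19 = 1179 / 2128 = 0.55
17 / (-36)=-17 / 36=-0.47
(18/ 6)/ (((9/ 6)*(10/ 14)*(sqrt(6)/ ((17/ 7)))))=17*sqrt(6)/ 15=2.78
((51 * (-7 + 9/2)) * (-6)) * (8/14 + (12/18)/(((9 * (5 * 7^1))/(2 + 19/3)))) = 28390/63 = 450.63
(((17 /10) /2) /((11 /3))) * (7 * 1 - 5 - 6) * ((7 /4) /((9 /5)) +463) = -283951 /660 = -430.23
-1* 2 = -2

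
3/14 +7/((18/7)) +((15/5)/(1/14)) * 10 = 26645/63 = 422.94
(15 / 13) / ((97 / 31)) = 465 / 1261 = 0.37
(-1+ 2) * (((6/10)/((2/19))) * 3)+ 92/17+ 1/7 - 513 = -583511/1190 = -490.35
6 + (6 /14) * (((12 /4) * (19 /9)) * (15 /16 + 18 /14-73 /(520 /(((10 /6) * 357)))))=-2188087 /10192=-214.69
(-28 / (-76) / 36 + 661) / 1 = 452131 / 684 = 661.01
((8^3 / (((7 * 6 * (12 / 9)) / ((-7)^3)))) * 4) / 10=-6272 / 5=-1254.40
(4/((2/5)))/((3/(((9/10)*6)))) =18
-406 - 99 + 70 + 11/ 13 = -5644/ 13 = -434.15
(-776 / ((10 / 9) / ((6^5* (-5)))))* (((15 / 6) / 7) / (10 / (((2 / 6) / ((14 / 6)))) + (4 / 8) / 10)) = 452563200 / 3269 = 138440.87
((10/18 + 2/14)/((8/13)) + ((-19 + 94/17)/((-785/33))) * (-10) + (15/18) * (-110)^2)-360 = 3268375963/336294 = 9718.81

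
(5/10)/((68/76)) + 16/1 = 563/34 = 16.56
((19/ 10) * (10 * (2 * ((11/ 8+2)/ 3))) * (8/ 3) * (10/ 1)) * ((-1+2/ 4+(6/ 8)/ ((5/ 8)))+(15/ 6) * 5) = 15048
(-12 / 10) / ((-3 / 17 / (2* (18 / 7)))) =1224 / 35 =34.97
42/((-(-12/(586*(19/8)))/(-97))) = -3779993/8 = -472499.12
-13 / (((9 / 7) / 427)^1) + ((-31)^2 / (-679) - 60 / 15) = -26416996 / 6111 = -4322.86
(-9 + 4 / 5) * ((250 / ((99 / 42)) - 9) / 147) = -131323 / 24255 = -5.41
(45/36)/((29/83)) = 3.58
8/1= 8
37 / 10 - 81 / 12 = -61 / 20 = -3.05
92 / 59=1.56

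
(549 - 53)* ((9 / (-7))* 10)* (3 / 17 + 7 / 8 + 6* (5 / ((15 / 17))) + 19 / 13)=-360216900 / 1547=-232848.67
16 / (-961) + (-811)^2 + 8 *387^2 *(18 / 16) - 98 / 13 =25056391120 / 12493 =2005634.44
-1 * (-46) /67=46 /67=0.69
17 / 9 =1.89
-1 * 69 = -69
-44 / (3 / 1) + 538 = 1570 / 3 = 523.33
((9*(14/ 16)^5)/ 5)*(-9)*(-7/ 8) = 9529569/ 1310720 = 7.27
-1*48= -48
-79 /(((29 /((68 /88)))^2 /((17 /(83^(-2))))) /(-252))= 168449834889 /101761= 1655347.68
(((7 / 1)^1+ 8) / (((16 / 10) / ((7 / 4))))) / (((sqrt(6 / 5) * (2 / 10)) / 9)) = 7875 * sqrt(30) / 64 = 673.96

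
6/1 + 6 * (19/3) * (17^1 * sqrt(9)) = 1944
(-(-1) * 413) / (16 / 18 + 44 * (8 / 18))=3717 / 184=20.20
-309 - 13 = -322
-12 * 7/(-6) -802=-788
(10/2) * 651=3255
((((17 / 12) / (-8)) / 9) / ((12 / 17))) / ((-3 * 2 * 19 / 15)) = 0.00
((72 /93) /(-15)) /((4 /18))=-0.23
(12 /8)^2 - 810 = -3231 /4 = -807.75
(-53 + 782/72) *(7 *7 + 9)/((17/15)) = -219965/102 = -2156.52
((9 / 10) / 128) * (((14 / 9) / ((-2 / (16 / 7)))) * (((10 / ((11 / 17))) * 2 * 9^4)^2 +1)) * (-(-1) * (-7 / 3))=1199497473.62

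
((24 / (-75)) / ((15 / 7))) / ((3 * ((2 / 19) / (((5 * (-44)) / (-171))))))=-1232 / 2025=-0.61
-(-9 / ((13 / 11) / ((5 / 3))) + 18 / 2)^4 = -5308416 / 28561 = -185.86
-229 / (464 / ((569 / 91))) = -3.09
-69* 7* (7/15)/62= -1127/310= -3.64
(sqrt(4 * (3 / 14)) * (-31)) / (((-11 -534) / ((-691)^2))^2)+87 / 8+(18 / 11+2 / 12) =3347 / 264 -7067631266191 * sqrt(42) / 2079175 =-22029631.57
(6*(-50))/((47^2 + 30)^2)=-300/5013121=-0.00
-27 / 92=-0.29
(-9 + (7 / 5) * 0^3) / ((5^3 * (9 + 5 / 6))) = -54 / 7375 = -0.01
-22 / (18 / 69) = -253 / 3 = -84.33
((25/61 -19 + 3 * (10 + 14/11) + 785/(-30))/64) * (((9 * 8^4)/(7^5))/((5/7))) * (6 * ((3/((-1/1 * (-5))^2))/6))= -12683232/201383875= -0.06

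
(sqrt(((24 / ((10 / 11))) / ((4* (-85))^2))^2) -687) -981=-241025967 / 144500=-1668.00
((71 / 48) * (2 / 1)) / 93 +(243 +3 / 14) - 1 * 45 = 3097397 / 15624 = 198.25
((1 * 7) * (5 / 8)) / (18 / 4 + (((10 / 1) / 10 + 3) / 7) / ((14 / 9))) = 1715 / 1908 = 0.90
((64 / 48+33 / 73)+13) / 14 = 1619 / 1533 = 1.06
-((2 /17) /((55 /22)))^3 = -64 /614125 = -0.00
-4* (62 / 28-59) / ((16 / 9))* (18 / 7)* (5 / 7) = 321975 / 1372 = 234.68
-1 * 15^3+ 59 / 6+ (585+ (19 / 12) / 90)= -3002561 / 1080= -2780.15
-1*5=-5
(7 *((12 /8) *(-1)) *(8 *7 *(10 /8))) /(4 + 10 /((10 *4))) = -2940 /17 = -172.94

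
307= 307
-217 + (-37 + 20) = -234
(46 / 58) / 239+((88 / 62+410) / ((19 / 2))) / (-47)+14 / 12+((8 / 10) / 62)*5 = 360413273 / 1151225238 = 0.31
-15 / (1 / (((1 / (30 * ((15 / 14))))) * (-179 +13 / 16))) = 19957 / 240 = 83.15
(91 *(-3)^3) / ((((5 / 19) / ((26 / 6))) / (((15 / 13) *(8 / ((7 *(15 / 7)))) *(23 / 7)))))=-409032 / 5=-81806.40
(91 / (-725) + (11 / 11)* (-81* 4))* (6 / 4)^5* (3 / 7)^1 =-171308439 / 162400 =-1054.85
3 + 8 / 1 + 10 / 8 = 49 / 4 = 12.25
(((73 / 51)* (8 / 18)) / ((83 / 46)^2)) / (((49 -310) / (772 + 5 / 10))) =-159102040 / 275098437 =-0.58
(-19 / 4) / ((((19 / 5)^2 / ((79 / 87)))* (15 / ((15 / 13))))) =-1975 / 85956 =-0.02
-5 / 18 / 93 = -5 / 1674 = -0.00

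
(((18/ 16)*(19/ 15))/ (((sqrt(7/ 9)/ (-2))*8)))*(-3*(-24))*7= -1539*sqrt(7)/ 20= -203.59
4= 4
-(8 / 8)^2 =-1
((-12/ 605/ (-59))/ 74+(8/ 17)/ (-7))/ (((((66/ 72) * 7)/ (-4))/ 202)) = 102438298176/ 12101711545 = 8.46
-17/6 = -2.83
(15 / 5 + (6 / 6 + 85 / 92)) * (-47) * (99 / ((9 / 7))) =-1639407 / 92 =-17819.64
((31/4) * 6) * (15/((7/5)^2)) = 34875/98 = 355.87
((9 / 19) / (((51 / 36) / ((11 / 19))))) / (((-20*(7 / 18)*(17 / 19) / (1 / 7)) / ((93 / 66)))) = -0.01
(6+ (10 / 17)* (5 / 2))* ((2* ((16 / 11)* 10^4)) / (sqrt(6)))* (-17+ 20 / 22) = -1198880000* sqrt(6) / 2057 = -1427634.55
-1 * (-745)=745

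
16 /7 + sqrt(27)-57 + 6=-341 /7 + 3 * sqrt(3)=-43.52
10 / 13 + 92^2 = 110042 / 13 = 8464.77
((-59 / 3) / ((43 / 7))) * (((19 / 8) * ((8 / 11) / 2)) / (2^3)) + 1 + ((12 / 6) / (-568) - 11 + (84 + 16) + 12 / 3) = 150963683 / 1611984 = 93.65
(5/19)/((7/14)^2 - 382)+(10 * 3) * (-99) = -86168630/29013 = -2970.00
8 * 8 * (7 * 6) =2688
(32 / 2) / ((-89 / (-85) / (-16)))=-21760 / 89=-244.49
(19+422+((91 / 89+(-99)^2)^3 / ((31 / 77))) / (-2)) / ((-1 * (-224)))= -3651571348232191543 / 699329248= -5221533860.73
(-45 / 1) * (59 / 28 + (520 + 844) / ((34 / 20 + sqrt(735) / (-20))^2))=-1300449870855 / 4962748-11686752000 * sqrt(15) / 177241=-517415.46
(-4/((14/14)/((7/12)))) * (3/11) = -7/11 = -0.64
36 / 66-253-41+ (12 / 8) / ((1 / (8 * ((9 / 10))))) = -15546 / 55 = -282.65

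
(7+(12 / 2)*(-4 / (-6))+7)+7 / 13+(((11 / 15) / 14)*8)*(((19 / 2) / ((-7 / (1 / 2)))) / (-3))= 534122 / 28665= 18.63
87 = 87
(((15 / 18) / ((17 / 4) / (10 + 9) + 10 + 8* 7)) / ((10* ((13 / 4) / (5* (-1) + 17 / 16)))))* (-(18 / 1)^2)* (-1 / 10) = -4617 / 93470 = -0.05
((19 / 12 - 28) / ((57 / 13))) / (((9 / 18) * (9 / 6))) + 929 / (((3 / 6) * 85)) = 602869 / 43605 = 13.83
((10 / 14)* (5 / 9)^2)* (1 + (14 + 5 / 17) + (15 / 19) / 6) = 1245625 / 366282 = 3.40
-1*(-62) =62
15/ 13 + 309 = 4032/ 13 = 310.15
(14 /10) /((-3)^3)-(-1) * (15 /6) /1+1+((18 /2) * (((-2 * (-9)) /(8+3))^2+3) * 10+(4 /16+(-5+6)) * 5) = 34021877 /65340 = 520.69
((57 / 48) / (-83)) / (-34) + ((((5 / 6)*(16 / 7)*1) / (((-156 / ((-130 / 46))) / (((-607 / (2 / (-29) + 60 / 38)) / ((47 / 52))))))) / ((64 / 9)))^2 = 98656759276155747 / 21179436624510976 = 4.66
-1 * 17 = -17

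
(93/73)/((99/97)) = 3007/2409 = 1.25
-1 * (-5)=5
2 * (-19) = -38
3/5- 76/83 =-131/415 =-0.32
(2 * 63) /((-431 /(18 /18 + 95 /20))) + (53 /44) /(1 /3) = 36651 /18964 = 1.93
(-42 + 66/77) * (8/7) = -47.02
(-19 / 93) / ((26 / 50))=-475 / 1209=-0.39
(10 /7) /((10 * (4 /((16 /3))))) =4 /21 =0.19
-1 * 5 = -5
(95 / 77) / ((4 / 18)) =855 / 154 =5.55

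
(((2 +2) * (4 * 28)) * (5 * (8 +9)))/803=38080/803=47.42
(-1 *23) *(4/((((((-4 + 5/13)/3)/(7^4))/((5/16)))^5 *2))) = 517442019378828072716501803125/120242835030016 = 4303308544327484.99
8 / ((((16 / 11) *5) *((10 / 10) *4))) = 0.28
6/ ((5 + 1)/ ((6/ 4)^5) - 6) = -243/ 211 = -1.15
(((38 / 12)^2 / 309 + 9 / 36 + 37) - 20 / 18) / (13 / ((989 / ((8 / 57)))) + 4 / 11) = 41585140685 / 420183144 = 98.97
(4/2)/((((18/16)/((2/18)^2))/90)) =160/81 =1.98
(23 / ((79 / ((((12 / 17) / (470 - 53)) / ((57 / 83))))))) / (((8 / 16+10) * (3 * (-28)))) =-3818 / 4692499749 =-0.00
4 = 4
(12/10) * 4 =24/5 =4.80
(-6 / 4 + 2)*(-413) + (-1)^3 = -415 / 2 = -207.50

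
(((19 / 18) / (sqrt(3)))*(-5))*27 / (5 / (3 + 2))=-95*sqrt(3) / 2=-82.27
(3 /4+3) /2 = 15 /8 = 1.88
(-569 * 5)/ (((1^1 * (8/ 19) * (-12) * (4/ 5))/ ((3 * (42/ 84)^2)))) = 527.88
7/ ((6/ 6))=7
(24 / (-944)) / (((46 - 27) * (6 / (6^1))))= -3 / 2242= -0.00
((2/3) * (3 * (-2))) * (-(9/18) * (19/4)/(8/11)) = 209/16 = 13.06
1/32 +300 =9601/32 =300.03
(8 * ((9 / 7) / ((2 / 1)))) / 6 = 6 / 7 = 0.86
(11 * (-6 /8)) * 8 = -66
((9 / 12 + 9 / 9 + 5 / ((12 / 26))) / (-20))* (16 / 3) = -151 / 45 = -3.36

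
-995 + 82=-913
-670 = -670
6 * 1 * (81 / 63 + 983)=5905.71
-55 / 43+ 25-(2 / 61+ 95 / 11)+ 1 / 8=3503165 / 230824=15.18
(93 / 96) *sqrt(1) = 31 / 32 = 0.97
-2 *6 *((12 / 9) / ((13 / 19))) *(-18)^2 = -98496 / 13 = -7576.62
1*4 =4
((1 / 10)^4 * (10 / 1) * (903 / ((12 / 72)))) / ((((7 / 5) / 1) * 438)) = 129 / 14600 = 0.01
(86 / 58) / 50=43 / 1450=0.03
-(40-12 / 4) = -37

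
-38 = -38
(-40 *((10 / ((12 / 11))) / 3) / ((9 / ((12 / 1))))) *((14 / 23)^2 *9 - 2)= -217.49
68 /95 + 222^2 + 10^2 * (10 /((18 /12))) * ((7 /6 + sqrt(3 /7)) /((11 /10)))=20000 * sqrt(21) /231 + 470172752 /9405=50388.55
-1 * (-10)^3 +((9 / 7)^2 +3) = 49228 / 49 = 1004.65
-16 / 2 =-8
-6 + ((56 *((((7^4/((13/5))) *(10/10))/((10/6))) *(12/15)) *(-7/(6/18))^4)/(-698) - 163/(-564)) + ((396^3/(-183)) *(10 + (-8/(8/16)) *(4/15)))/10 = -27748275485682641/3902273700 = -7110796.84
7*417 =2919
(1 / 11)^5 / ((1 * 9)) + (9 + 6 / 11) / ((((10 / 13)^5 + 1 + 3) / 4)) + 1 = 5711526120065 / 574410455487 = 9.94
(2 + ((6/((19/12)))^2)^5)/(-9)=-3743918504757003026/55179596320209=-67849.69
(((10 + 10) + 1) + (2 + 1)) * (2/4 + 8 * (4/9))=292/3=97.33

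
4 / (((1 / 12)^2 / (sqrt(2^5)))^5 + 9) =4631027002952375432114866225152 / 10419810756642844722258449006591- 1014454095446016 * sqrt(2) / 10419810756642844722258449006591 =0.44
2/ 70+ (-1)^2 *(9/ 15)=22/ 35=0.63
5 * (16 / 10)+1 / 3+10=55 / 3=18.33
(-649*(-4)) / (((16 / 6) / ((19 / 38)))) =1947 / 4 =486.75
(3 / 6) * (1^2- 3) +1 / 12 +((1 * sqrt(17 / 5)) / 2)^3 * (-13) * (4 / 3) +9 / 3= 25 / 12- 221 * sqrt(85) / 150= -11.50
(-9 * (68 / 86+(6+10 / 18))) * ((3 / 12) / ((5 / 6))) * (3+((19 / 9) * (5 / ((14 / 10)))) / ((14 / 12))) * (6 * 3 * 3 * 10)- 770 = -215171492 / 2107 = -102122.21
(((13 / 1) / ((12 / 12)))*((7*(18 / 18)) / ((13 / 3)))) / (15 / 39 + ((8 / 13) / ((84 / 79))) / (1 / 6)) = 49 / 9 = 5.44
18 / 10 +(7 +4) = 64 / 5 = 12.80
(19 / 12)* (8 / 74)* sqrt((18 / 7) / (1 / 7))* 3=57* sqrt(2) / 37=2.18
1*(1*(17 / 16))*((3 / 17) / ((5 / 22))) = 33 / 40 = 0.82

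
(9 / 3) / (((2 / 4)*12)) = 1 / 2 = 0.50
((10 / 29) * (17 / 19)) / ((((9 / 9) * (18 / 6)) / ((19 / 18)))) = 85 / 783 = 0.11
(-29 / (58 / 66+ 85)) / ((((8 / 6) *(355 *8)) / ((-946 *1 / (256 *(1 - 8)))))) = -0.00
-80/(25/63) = -1008/5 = -201.60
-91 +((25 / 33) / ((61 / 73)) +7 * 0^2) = -90.09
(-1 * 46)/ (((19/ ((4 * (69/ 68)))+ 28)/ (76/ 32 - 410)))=573.75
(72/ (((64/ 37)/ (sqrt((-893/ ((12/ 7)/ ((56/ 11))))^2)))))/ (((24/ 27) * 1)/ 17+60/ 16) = 743125131/ 25597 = 29031.73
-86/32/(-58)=43/928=0.05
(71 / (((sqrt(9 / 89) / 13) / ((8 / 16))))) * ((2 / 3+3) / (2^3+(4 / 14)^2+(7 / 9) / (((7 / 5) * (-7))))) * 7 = 3482479 * sqrt(89) / 7058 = 4654.81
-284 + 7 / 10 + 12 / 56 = -9908 / 35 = -283.09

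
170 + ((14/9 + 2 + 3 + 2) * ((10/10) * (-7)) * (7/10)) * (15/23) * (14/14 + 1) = 7957/69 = 115.32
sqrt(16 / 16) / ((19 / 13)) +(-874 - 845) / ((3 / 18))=-195953 / 19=-10313.32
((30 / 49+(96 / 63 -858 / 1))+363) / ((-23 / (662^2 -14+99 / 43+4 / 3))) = 4095810002689 / 436149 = 9390850.38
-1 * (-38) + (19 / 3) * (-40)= -215.33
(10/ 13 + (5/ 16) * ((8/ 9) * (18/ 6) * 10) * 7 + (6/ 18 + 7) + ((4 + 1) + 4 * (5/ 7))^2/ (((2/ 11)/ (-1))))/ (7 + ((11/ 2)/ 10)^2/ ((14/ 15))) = -83504560/ 2239419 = -37.29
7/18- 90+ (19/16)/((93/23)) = -398713/4464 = -89.32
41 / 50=0.82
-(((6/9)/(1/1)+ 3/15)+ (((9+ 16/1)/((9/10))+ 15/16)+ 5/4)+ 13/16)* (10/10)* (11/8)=-1958/45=-43.51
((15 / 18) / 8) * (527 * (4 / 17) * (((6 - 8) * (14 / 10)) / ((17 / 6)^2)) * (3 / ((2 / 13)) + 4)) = -30597 / 289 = -105.87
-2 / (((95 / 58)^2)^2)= -22632992 / 81450625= -0.28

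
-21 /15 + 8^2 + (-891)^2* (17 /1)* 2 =134960083 /5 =26992016.60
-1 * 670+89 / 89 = -669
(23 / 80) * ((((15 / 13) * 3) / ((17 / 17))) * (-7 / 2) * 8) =-27.87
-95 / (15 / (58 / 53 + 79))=-26885 / 53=-507.26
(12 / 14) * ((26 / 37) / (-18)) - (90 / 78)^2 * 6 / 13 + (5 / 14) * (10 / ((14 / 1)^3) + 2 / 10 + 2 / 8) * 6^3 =34.35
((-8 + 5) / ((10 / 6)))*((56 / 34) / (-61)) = 252 / 5185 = 0.05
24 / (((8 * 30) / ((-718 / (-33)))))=359 / 165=2.18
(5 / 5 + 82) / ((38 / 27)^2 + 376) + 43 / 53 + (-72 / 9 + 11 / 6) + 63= 57.86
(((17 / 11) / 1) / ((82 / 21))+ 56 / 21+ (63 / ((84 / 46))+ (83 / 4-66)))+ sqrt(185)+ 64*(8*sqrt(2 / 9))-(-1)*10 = 12515 / 5412+ sqrt(185)+ 512*sqrt(2) / 3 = 257.27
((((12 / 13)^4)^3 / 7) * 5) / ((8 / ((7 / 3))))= 1857520926720 / 23298085122481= 0.08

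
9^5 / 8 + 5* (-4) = 58889 / 8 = 7361.12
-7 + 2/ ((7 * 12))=-293/ 42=-6.98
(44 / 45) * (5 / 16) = 11 / 36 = 0.31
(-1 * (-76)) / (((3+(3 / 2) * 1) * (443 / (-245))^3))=-2235331000 / 782444763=-2.86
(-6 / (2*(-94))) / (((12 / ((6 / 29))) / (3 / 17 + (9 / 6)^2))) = 495 / 370736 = 0.00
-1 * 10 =-10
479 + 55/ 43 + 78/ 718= 7415745/ 15437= 480.39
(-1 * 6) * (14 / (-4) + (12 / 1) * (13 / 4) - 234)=1191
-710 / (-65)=142 / 13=10.92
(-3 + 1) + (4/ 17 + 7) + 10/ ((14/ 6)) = 9.52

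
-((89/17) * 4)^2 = -126736/289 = -438.53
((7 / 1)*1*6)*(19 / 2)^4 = 2736741 / 8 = 342092.62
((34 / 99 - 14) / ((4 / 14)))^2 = 2284.65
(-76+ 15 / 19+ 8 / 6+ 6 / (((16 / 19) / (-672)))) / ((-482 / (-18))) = -831381 / 4579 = -181.56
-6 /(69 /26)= -52 /23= -2.26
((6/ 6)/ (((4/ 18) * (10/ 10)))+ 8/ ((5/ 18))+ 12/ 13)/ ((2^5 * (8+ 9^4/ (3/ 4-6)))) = -31143/ 36158720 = -0.00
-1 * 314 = -314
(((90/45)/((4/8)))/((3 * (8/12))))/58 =1/29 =0.03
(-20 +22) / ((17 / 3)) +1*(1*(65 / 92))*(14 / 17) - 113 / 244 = 2647 / 5612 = 0.47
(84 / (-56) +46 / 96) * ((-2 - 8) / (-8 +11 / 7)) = -343 / 216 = -1.59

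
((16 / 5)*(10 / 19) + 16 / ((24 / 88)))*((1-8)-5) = -13760 / 19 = -724.21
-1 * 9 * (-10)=90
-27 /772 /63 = -3 /5404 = -0.00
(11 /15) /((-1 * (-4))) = 11 /60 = 0.18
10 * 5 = 50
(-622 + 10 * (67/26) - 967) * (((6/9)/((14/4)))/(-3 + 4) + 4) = -596112/91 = -6550.68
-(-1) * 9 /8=9 /8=1.12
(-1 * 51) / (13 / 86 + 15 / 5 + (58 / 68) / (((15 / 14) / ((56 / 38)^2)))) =-403753230 / 38633977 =-10.45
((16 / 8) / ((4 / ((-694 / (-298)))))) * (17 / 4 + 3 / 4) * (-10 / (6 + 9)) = -1735 / 447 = -3.88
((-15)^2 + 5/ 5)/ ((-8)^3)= -113/ 256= -0.44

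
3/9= 1/3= 0.33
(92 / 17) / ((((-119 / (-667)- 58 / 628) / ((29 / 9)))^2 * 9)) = 3393866750601968 / 4025599959897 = 843.07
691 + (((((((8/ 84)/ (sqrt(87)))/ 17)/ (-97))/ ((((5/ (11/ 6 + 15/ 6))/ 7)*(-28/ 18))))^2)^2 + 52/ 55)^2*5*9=13867889592741460287264358203500639302226211888616/ 18965289085014350367577337951888862400266328125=731.22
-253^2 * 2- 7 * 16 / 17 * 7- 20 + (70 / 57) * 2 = -124111130 / 969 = -128081.66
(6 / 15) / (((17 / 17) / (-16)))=-32 / 5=-6.40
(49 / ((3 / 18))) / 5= 294 / 5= 58.80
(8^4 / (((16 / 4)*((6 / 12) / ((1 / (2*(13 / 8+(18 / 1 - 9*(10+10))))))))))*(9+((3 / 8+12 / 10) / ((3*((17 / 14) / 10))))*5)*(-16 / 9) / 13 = 22740992 / 850629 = 26.73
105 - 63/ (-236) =24843/ 236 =105.27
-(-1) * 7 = 7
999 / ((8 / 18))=8991 / 4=2247.75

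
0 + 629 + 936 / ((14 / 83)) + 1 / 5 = 216242 / 35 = 6178.34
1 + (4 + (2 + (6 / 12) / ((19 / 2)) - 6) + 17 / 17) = 39 / 19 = 2.05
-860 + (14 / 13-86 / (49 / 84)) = -91578 / 91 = -1006.35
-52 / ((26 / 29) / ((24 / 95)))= -1392 / 95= -14.65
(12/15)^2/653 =16/16325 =0.00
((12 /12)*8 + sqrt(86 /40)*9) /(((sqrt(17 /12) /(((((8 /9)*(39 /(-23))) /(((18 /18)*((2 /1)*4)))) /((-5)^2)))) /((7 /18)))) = -0.05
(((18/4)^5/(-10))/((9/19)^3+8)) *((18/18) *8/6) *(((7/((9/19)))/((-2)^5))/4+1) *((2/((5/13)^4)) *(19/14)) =-3330.05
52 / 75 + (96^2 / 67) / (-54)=-9316 / 5025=-1.85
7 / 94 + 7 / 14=27 / 47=0.57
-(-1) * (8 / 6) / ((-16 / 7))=-7 / 12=-0.58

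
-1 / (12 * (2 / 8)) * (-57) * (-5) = -95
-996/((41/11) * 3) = -3652/41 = -89.07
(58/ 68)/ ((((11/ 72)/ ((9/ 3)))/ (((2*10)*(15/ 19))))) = 939600/ 3553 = 264.45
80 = 80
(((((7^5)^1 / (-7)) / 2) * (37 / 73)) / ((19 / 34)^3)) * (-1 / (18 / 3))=872912362 / 1502121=581.12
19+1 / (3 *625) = 35626 / 1875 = 19.00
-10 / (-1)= 10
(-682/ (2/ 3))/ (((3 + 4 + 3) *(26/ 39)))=-3069/ 20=-153.45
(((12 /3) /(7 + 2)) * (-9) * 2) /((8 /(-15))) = 15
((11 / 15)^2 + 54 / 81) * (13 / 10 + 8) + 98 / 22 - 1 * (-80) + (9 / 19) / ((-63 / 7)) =14985809 / 156750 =95.60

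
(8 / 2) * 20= 80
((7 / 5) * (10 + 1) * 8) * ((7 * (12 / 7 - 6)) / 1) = -3696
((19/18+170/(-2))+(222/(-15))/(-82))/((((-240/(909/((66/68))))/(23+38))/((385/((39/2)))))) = 226611382151/575640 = 393668.58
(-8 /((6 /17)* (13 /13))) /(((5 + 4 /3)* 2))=-34 /19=-1.79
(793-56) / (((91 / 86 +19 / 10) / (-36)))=-475365 / 53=-8969.15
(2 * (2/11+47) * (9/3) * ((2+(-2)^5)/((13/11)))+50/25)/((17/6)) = -560364/221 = -2535.58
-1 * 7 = -7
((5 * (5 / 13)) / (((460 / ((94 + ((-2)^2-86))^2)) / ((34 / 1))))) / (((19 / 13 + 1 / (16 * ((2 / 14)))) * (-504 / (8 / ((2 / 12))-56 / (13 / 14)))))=43520 / 165347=0.26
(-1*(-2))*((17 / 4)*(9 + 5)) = 119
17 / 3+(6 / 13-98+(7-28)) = -4402 / 39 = -112.87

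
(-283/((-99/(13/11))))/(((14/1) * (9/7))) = 3679/19602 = 0.19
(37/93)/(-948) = -37/88164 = -0.00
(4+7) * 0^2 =0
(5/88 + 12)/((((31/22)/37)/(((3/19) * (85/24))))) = 3336845/18848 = 177.04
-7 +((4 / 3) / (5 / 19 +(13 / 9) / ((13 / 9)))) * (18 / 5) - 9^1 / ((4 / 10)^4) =-28381 / 80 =-354.76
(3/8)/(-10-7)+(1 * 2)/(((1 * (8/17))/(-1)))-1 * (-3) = -173/136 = -1.27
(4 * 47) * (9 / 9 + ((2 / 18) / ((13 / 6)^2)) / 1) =32524 / 169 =192.45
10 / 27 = 0.37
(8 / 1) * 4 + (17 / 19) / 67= 40753 / 1273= 32.01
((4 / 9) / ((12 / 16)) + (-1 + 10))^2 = 67081 / 729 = 92.02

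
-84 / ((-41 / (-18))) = -1512 / 41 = -36.88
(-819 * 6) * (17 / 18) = -4641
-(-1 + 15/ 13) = -2/ 13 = -0.15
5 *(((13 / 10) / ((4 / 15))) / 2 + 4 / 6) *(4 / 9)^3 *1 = 1.36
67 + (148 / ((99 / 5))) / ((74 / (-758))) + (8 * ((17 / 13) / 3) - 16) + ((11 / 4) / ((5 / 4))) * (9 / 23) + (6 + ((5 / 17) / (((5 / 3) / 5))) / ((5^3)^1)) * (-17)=-91272913 / 740025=-123.34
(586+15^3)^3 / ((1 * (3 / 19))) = 1180777660939 / 3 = 393592553646.33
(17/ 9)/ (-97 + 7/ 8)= -136/ 6921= -0.02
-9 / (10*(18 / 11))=-0.55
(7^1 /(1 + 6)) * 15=15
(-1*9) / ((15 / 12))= -36 / 5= -7.20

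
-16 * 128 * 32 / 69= -65536 / 69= -949.80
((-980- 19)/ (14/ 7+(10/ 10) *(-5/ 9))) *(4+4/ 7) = -287712/ 91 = -3161.67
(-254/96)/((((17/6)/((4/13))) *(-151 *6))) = 127/400452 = 0.00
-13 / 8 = -1.62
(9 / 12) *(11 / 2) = 4.12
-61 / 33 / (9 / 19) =-1159 / 297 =-3.90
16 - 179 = -163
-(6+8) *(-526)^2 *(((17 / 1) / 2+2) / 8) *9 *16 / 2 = -366042348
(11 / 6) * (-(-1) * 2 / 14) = 11 / 42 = 0.26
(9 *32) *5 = 1440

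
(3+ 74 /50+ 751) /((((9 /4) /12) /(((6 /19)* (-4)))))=-2417536 /475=-5089.55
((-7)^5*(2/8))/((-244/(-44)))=-184877/244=-757.69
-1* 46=-46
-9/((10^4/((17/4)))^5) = -12778713/102400000000000000000000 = -0.00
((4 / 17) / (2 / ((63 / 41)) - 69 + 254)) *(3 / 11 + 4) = 11844 / 2194819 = 0.01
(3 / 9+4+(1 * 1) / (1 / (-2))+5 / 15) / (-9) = -8 / 27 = -0.30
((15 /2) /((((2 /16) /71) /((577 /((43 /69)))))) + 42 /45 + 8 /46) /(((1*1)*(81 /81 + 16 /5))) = 58513182526 /62307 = 939110.89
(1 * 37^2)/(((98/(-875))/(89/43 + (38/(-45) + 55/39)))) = -32215.25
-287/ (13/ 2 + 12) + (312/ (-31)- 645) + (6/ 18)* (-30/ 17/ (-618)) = -4040354974/ 6025191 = -670.58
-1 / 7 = -0.14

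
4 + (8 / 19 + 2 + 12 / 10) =724 / 95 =7.62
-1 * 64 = -64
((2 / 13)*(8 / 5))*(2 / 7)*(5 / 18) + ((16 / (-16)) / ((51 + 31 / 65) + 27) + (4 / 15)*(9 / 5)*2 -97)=-10029993794 / 104442975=-96.03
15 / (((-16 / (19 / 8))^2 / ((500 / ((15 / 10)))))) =225625 / 2048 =110.17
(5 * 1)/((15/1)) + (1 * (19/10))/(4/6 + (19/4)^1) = 667/975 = 0.68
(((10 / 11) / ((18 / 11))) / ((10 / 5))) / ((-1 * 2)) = -5 / 36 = -0.14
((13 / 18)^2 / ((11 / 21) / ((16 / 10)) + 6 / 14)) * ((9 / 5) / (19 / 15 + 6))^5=1257389406 / 1954052422723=0.00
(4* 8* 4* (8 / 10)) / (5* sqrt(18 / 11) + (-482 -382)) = -270336 / 2280835 -256* sqrt(22) / 1368501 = -0.12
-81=-81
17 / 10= 1.70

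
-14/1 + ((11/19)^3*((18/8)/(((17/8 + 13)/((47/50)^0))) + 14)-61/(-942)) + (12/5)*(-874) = -2108.79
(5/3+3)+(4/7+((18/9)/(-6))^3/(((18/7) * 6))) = 106871/20412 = 5.24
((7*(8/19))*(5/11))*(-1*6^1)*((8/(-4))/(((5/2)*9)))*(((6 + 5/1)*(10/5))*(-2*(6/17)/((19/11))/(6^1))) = -19712/18411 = -1.07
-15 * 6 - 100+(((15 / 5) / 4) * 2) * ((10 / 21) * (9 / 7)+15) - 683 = -83259 / 98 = -849.58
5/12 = 0.42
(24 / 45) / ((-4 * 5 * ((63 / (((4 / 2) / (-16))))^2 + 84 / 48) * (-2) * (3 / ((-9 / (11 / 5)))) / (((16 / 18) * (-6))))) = 64 / 167651715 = 0.00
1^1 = 1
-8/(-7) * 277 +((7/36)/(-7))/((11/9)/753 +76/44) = 163195685/515536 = 316.56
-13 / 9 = -1.44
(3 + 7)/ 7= 10/ 7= 1.43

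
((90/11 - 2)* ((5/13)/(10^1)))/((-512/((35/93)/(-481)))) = 595/1637585664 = 0.00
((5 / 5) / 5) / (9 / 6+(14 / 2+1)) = 2 / 95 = 0.02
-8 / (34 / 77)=-308 / 17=-18.12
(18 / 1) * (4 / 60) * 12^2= 864 / 5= 172.80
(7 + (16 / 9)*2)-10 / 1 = 5 / 9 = 0.56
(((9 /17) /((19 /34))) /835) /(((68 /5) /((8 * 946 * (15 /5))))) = 102168 /53941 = 1.89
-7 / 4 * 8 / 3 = -14 / 3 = -4.67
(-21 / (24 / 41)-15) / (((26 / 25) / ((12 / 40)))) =-14.68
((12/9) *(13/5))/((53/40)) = 2.62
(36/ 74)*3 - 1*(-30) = 1164/ 37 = 31.46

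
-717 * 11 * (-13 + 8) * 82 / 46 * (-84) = -135814140 / 23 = -5904962.61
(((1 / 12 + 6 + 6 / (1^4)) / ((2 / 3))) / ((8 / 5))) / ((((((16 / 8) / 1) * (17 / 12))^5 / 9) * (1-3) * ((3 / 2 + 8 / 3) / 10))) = -951345 / 1419857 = -0.67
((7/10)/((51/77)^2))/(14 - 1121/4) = -83006/13850325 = -0.01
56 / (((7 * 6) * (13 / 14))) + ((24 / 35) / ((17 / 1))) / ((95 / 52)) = 3214072 / 2204475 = 1.46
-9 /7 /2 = -9 /14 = -0.64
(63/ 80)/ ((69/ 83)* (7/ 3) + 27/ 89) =465381/ 1325600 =0.35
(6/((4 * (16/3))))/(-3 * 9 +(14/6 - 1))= -27/2464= -0.01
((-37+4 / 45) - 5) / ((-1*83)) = 1886 / 3735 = 0.50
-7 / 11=-0.64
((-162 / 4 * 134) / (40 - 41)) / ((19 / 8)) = 2285.05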